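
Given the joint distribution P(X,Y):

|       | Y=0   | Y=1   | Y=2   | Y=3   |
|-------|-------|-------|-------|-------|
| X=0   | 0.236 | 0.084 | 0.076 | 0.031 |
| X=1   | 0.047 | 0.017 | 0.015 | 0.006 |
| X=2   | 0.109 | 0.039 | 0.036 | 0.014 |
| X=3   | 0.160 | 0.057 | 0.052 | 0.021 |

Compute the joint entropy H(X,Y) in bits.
3.4595 bits

H(X,Y) = -Σ_{x,y} P(x,y) log₂ P(x,y). Per-cell terms -P(x,y)·log₂P(x,y):
  X=0: 0.4916, 0.3002, 0.2826, 0.1554
  X=1: 0.2073, 0.0999, 0.0909, 0.0443
  X=2: 0.3485, 0.1825, 0.1727, 0.0862
  X=3: 0.4230, 0.2356, 0.2218, 0.1170
Sum of the 16 terms: H(X,Y) = 3.4595 bits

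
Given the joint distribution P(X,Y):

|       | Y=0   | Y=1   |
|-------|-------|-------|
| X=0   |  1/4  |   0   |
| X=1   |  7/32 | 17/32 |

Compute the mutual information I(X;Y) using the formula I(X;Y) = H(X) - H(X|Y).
0.3440 bits

I(X;Y) = H(X) - H(X|Y)

Marginal of X (row sums):
  P(X=0) = 1/4 + 0 = 1/4
  P(X=1) = 7/32 + 17/32 = 3/4
H(X) = -[(1/4)·log₂(1/4) + (3/4)·log₂(3/4)]
  = 0.50000 + 0.31128 = 0.81128 bits

Marginal of Y (column sums):
  P(Y=0) = 1/4 + 7/32 = 15/32
  P(Y=1) = 0 + 17/32 = 17/32
H(X|Y) = Σ_y P(y)·H(X|Y=y):
  Y=0: P(Y=0) = 15/32, P(X|Y=0) = (8/15, 7/15) → H(X|Y=0) = 0.99679
  Y=1: P(Y=1) = 17/32, P(X|Y=1) = (0, 1) → H(X|Y=1) = 0.00000
H(X|Y) = (15/32)·0.99679 + (17/32)·0.00000 = 0.46725 bits

I(X;Y) = H(X) - H(X|Y) = 0.81128 - 0.46725 = 0.3440 bits

Cross-check via I(X;Y) = H(X) + H(Y) - H(X,Y): computing H(Y) from the column sums and H(X,Y) from the 4 cells in the same way gives H(Y) = 0.99718 bits and H(X,Y) = 1.46443 bits, so
I(X;Y) = 0.81128 + 0.99718 - 1.46443 = 0.3440 bits ✓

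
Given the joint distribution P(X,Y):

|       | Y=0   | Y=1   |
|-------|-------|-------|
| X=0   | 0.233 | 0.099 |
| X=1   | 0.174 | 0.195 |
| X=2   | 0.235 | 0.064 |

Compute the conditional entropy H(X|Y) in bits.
1.5226 bits

H(X|Y) = H(X,Y) - H(Y)

H(X,Y) = -Σ_{x,y} P(x,y) log₂ P(x,y). Per-cell terms -P(x,y)·log₂P(x,y):
  X=0: 0.48967, 0.33031
  X=1: 0.43897, 0.45990
  X=2: 0.49098, 0.25381
Sum of the 6 terms: H(X,Y) = 2.4636 bits

Marginal of Y (column sums):
  P(Y=0) = 0.233 + 0.174 + 0.235 = 0.642
  P(Y=1) = 0.099 + 0.195 + 0.064 = 0.358
H(Y) = -[0.642·log₂(0.642) + 0.358·log₂(0.358)]
  = 0.41047 + 0.53054 = 0.9410 bits

H(X|Y) = H(X,Y) - H(Y) = 2.4636 - 0.9410 = 1.5226 bits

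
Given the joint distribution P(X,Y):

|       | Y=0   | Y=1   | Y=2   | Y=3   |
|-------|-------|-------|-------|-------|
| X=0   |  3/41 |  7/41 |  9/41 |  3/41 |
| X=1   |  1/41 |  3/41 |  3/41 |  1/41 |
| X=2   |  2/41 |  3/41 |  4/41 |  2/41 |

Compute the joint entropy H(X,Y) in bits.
3.3099 bits

H(X,Y) = -Σ_{x,y} P(x,y) log₂ P(x,y). Per-cell terms -P(x,y)·log₂P(x,y):
  X=0: 0.276043, 0.435400, 0.480211, 0.276043
  X=1: 0.130672, 0.276043, 0.276043, 0.130672
  X=2: 0.212564, 0.276043, 0.327566, 0.212564
Sum of the 12 terms: H(X,Y) = 3.3099 bits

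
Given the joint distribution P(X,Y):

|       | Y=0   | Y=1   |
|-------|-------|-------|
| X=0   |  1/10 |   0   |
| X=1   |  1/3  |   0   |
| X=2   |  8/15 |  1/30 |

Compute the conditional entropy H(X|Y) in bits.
1.2969 bits

H(X|Y) = H(X,Y) - H(Y)

H(X,Y) = -Σ_{x,y} P(x,y) log₂ P(x,y). Per-cell terms -P(x,y)·log₂P(x,y):
  X=0: 0.332193, 0.000000
  X=1: 0.528321, 0.000000
  X=2: 0.483675, 0.163563
  (cells with P = 0 contribute 0)
Sum of the 6 terms: H(X,Y) = 1.50775 bits

Marginal of Y (column sums):
  P(Y=0) = 1/10 + 1/3 + 8/15 = 29/30
  P(Y=1) = 0 + 0 + 1/30 = 1/30
H(Y) = -[(29/30)·log₂(29/30) + (1/30)·log₂(1/30)]
  = 0.047279 + 0.163563 = 0.21084 bits

H(X|Y) = H(X,Y) - H(Y) = 1.50775 - 0.21084 = 1.2969 bits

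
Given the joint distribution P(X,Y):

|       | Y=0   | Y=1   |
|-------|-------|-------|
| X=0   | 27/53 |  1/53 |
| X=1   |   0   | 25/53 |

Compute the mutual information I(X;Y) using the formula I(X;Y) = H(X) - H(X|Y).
0.8823 bits

I(X;Y) = H(X) - H(X|Y)

Marginal of X (row sums):
  P(X=0) = 27/53 + 1/53 = 28/53
  P(X=1) = 0 + 25/53 = 25/53
H(X) = -[(28/53)·log₂(28/53) + (25/53)·log₂(25/53)]
  = 0.4863 + 0.5114 = 0.9977 bits

Marginal of Y (column sums):
  P(Y=0) = 27/53 + 0 = 27/53
  P(Y=1) = 1/53 + 25/53 = 26/53
H(X|Y) = Σ_y P(y)·H(X|Y=y):
  Y=0: P(Y=0) = 27/53, P(X|Y=0) = (1, 0) → H(X|Y=0) = 0.0000
  Y=1: P(Y=1) = 26/53, P(X|Y=1) = (1/26, 25/26) → H(X|Y=1) = 0.2352
H(X|Y) = (27/53)·0.0000 + (26/53)·0.2352 = 0.1154 bits

I(X;Y) = H(X) - H(X|Y) = 0.9977 - 0.1154 = 0.8823 bits

Cross-check via I(X;Y) = H(X) + H(Y) - H(X,Y): computing H(Y) from the column sums and H(X,Y) from the 4 cells in the same way gives H(Y) = 0.9997 bits and H(X,Y) = 1.1151 bits, so
I(X;Y) = 0.9977 + 0.9997 - 1.1151 = 0.8823 bits ✓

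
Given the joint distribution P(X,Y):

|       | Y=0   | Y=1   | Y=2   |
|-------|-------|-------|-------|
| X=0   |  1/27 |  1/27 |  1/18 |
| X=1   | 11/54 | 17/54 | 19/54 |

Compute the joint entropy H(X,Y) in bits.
2.1066 bits

H(X,Y) = -Σ_{x,y} P(x,y) log₂ P(x,y). Per-cell terms -P(x,y)·log₂P(x,y):
  X=0: 0.1761, 0.1761, 0.2317
  X=1: 0.4676, 0.5249, 0.5302
Sum of the 6 terms: H(X,Y) = 2.1066 bits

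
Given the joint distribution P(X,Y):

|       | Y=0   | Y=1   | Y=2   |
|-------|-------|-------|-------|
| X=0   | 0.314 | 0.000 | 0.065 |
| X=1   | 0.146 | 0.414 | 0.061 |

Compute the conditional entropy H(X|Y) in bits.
0.5406 bits

H(X|Y) = H(X,Y) - H(Y)

H(X,Y) = -Σ_{x,y} P(x,y) log₂ P(x,y). Per-cell terms -P(x,y)·log₂P(x,y):
  X=0: 0.52475, 0.00000, 0.25632
  X=1: 0.40529, 0.52673, 0.24614
  (cells with P = 0 contribute 0)
Sum of the 6 terms: H(X,Y) = 1.9592 bits

Marginal of Y (column sums):
  P(Y=0) = 0.314 + 0.146 = 0.460
  P(Y=1) = 0.000 + 0.414 = 0.414
  P(Y=2) = 0.065 + 0.061 = 0.126
H(Y) = -[0.460·log₂(0.460) + 0.414·log₂(0.414) + 0.126·log₂(0.126)]
  = 0.51534 + 0.52673 + 0.37655 = 1.4186 bits

H(X|Y) = H(X,Y) - H(Y) = 1.9592 - 1.4186 = 0.5406 bits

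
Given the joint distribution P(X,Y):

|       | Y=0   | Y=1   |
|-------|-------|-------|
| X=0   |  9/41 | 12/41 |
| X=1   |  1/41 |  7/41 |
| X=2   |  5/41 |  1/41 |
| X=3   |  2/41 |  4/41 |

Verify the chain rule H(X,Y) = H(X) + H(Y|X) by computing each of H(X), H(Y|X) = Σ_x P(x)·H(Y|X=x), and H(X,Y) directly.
H(X) = 1.7659 bits, H(Y|X) = 0.8402 bits, H(X,Y) = 2.6061 bits

Marginal of X (row sums):
  P(X=0) = 9/41 + 12/41 = 21/41
  P(X=1) = 1/41 + 7/41 = 8/41
  P(X=2) = 5/41 + 1/41 = 6/41
  P(X=3) = 2/41 + 4/41 = 6/41
H(X) = -[(21/41)·log₂(21/41) + (8/41)·log₂(8/41) + (6/41)·log₂(6/41) + (6/41)·log₂(6/41)]
  = 0.49439 + 0.46001 + 0.40574 + 0.40574 = 1.7659 bits

H(Y|X) = Σ_x P(x)·H(Y|X=x):
  X=0: P(X=0) = 21/41, P(Y|X=0) = (3/7, 4/7) → H(Y|X=0) = 0.98523
  X=1: P(X=1) = 8/41, P(Y|X=1) = (1/8, 7/8) → H(Y|X=1) = 0.54356
  X=2: P(X=2) = 6/41, P(Y|X=2) = (5/6, 1/6) → H(Y|X=2) = 0.65002
  X=3: P(X=3) = 6/41, P(Y|X=3) = (1/3, 2/3) → H(Y|X=3) = 0.91830
H(Y|X) = (21/41)·0.98523 + (8/41)·0.54356 + (6/41)·0.65002 + (6/41)·0.91830 = 0.8402 bits

H(X,Y) = -Σ_{x,y} P(x,y) log₂ P(x,y). Per-cell terms -P(x,y)·log₂P(x,y):
  X=0: 0.48021, 0.51881
  X=1: 0.13067, 0.43540
  X=2: 0.37020, 0.13067
  X=3: 0.21256, 0.32757
Sum of the 8 terms: H(X,Y) = 2.6061 bits

Chain rule check:
  H(X) + H(Y|X) = 1.7659 + 0.8402 = 2.6061 bits
  H(X,Y) = 2.6061 bits
✓ Chain rule verified.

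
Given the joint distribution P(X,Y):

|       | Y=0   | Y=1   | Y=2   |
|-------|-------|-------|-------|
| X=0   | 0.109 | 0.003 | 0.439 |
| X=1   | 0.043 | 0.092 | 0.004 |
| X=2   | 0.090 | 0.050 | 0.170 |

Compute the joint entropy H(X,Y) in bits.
2.4022 bits

H(X,Y) = -Σ_{x,y} P(x,y) log₂ P(x,y). Per-cell terms -P(x,y)·log₂P(x,y):
  X=0: 0.3485, 0.0251, 0.5214
  X=1: 0.1952, 0.3167, 0.0319
  X=2: 0.3127, 0.2161, 0.4346
Sum of the 9 terms: H(X,Y) = 2.4022 bits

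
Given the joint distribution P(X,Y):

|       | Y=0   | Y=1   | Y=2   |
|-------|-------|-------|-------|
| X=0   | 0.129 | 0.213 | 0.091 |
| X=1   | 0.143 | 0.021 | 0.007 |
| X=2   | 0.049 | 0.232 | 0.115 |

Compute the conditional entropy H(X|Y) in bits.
1.2857 bits

H(X|Y) = H(X,Y) - H(Y)

H(X,Y) = -Σ_{x,y} P(x,y) log₂ P(x,y). Per-cell terms -P(x,y)·log₂P(x,y):
  X=0: 0.38114, 0.47522, 0.31468
  X=1: 0.40125, 0.11704, 0.05011
  X=2: 0.21320, 0.48901, 0.35883
Sum of the 9 terms: H(X,Y) = 2.8005 bits

Marginal of Y (column sums):
  P(Y=0) = 0.129 + 0.143 + 0.049 = 0.321
  P(Y=1) = 0.213 + 0.021 + 0.232 = 0.466
  P(Y=2) = 0.091 + 0.007 + 0.115 = 0.213
H(Y) = -[0.321·log₂(0.321) + 0.466·log₂(0.466) + 0.213·log₂(0.213)]
  = 0.52623 + 0.51334 + 0.47522 = 1.5148 bits

H(X|Y) = H(X,Y) - H(Y) = 2.8005 - 1.5148 = 1.2857 bits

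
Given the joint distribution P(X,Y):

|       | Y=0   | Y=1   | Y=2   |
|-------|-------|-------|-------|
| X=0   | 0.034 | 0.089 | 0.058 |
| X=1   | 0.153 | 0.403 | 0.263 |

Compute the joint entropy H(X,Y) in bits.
2.1643 bits

H(X,Y) = -Σ_{x,y} P(x,y) log₂ P(x,y). Per-cell terms -P(x,y)·log₂P(x,y):
  X=0: 0.16586, 0.31061, 0.23825
  X=1: 0.41438, 0.52839, 0.50677
Sum of the 6 terms: H(X,Y) = 2.1643 bits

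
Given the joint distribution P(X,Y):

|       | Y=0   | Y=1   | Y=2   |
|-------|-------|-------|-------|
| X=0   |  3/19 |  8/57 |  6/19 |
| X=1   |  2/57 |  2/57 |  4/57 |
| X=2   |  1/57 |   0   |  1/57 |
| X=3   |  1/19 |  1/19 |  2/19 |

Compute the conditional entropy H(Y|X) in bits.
1.4726 bits

H(Y|X) = H(X,Y) - H(X)

H(X,Y) = -Σ_{x,y} P(x,y) log₂ P(x,y). Per-cell terms -P(x,y)·log₂P(x,y):
  X=0: 0.420468, 0.397599, 0.525147
  X=1: 0.169575, 0.169575, 0.268975
  X=2: 0.102331, 0.000000, 0.102331
  X=3: 0.223575, 0.223575, 0.341887
  (cells with P = 0 contribute 0)
Sum of the 12 terms: H(X,Y) = 2.94504 bits

Marginal of X (row sums):
  P(X=0) = 3/19 + 8/57 + 6/19 = 35/57
  P(X=1) = 2/57 + 2/57 + 4/57 = 8/57
  P(X=2) = 1/57 + 0 + 1/57 = 2/57
  P(X=3) = 1/19 + 1/19 + 2/19 = 4/19
H(X) = -[(35/57)·log₂(35/57) + (8/57)·log₂(8/57) + (2/57)·log₂(2/57) + (4/19)·log₂(4/19)]
  = 0.432039 + 0.397599 + 0.169575 + 0.473248 = 1.47246 bits

H(Y|X) = H(X,Y) - H(X) = 2.94504 - 1.47246 = 1.4726 bits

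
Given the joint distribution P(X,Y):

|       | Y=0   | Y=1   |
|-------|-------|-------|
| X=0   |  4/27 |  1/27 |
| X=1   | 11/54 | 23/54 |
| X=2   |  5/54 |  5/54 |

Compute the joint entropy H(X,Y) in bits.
2.2120 bits

H(X,Y) = -Σ_{x,y} P(x,y) log₂ P(x,y). Per-cell terms -P(x,y)·log₂P(x,y):
  X=0: 0.40813, 0.17611
  X=1: 0.46759, 0.52445
  X=2: 0.31787, 0.31787
Sum of the 6 terms: H(X,Y) = 2.2120 bits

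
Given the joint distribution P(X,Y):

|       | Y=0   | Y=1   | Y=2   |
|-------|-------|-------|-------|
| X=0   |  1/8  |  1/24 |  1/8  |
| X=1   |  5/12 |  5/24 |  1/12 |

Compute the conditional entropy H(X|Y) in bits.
0.7869 bits

H(X|Y) = H(X,Y) - H(Y)

H(X,Y) = -Σ_{x,y} P(x,y) log₂ P(x,y). Per-cell terms -P(x,y)·log₂P(x,y):
  X=0: 0.3750, 0.1910, 0.3750
  X=1: 0.5263, 0.4715, 0.2987
Sum of the 6 terms: H(X,Y) = 2.2375 bits

Marginal of Y (column sums):
  P(Y=0) = 1/8 + 5/12 = 13/24
  P(Y=1) = 1/24 + 5/24 = 1/4
  P(Y=2) = 1/8 + 1/12 = 5/24
H(Y) = -[(13/24)·log₂(13/24) + (1/4)·log₂(1/4) + (5/24)·log₂(5/24)]
  = 0.4791 + 0.5000 + 0.4715 = 1.4506 bits

H(X|Y) = H(X,Y) - H(Y) = 2.2375 - 1.4506 = 0.7869 bits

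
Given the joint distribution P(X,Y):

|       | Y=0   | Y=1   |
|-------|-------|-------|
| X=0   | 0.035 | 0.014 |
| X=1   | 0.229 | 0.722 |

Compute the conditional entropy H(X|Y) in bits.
0.2490 bits

H(X|Y) = H(X,Y) - H(Y)

H(X,Y) = -Σ_{x,y} P(x,y) log₂ P(x,y). Per-cell terms -P(x,y)·log₂P(x,y):
  X=0: 0.1692775, 0.0862180
  X=1: 0.4869869, 0.3392889
Sum of the 4 terms: H(X,Y) = 1.081771 bits

Marginal of Y (column sums):
  P(Y=0) = 0.035 + 0.229 = 0.264
  P(Y=1) = 0.014 + 0.722 = 0.736
H(Y) = -[0.264·log₂(0.264) + 0.736·log₂(0.736)]
  = 0.5072470 + 0.3254756 = 0.832723 bits

H(X|Y) = H(X,Y) - H(Y) = 1.081771 - 0.832723 = 0.2490 bits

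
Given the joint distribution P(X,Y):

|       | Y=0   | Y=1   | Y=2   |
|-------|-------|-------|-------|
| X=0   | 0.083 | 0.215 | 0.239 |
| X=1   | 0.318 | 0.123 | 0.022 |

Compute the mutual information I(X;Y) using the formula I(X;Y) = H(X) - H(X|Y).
0.2725 bits

I(X;Y) = H(X) - H(X|Y)

Marginal of X (row sums):
  P(X=0) = 0.083 + 0.215 + 0.239 = 0.537
  P(X=1) = 0.318 + 0.123 + 0.022 = 0.463
H(X) = -[0.537·log₂(0.537) + 0.463·log₂(0.463)]
  = 0.481692 + 0.514354 = 0.99605 bits

Marginal of Y (column sums):
  P(Y=0) = 0.083 + 0.318 = 0.401
  P(Y=1) = 0.215 + 0.123 = 0.338
  P(Y=2) = 0.239 + 0.022 = 0.261
H(X|Y) = Σ_y P(y)·H(X|Y=y):
  Y=0: P(Y=0) = 0.401, P(X|Y=0) = (83/401, 318/401) → H(X|Y=0) = 0.735675
  Y=1: P(Y=1) = 0.338, P(X|Y=1) = (215/338, 123/338) → H(X|Y=1) = 0.945877
  Y=2: P(Y=2) = 0.261, P(X|Y=2) = (239/261, 22/261) → H(X|Y=2) = 0.417122
H(X|Y) = 0.401·0.735675 + 0.338·0.945877 + 0.261·0.417122 = 0.72358 bits

I(X;Y) = H(X) - H(X|Y) = 0.99605 - 0.72358 = 0.2725 bits

Cross-check via I(X;Y) = H(X) + H(Y) - H(X,Y): computing H(Y) from the column sums and H(X,Y) from the 6 cells in the same way gives H(Y) = 1.56337 bits and H(X,Y) = 2.28695 bits, so
I(X;Y) = 0.99605 + 1.56337 - 2.28695 = 0.2725 bits ✓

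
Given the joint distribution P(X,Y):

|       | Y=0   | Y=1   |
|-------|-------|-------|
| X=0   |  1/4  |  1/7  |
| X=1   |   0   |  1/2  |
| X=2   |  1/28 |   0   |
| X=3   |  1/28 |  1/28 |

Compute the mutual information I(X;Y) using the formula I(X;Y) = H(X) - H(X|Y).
0.4630 bits

I(X;Y) = H(X) - H(X|Y)

Marginal of X (row sums):
  P(X=0) = 1/4 + 1/7 = 11/28
  P(X=1) = 0 + 1/2 = 1/2
  P(X=2) = 1/28 + 0 = 1/28
  P(X=3) = 1/28 + 1/28 = 1/14
H(X) = -[(11/28)·log₂(11/28) + (1/2)·log₂(1/2) + (1/28)·log₂(1/28) + (1/14)·log₂(1/14)]
  = 0.5295 + 0.5000 + 0.1717 + 0.2720 = 1.4732 bits

Marginal of Y (column sums):
  P(Y=0) = 1/4 + 0 + 1/28 + 1/28 = 9/28
  P(Y=1) = 1/7 + 1/2 + 0 + 1/28 = 19/28
H(X|Y) = Σ_y P(y)·H(X|Y=y):
  Y=0: P(Y=0) = 9/28, P(X|Y=0) = (7/9, 0, 1/9, 1/9) → H(X|Y=0) = 0.9864
  Y=1: P(Y=1) = 19/28, P(X|Y=1) = (4/19, 14/19, 0, 1/19) → H(X|Y=1) = 1.0215
H(X|Y) = (9/28)·0.9864 + (19/28)·1.0215 = 1.0102 bits

I(X;Y) = H(X) - H(X|Y) = 1.4732 - 1.0102 = 0.4630 bits

Cross-check via I(X;Y) = H(X) + H(Y) - H(X,Y): computing H(Y) from the column sums and H(X,Y) from the 8 cells in the same way gives H(Y) = 0.9059 bits and H(X,Y) = 1.9161 bits, so
I(X;Y) = 1.4732 + 0.9059 - 1.9161 = 0.4630 bits ✓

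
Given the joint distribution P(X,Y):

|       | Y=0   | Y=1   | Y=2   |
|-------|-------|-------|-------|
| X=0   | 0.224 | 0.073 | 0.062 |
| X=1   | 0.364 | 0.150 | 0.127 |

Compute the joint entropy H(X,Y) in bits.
2.3272 bits

H(X,Y) = -Σ_{x,y} P(x,y) log₂ P(x,y). Per-cell terms -P(x,y)·log₂P(x,y):
  X=0: 0.48349, 0.27565, 0.24872
  X=1: 0.53071, 0.41054, 0.37809
Sum of the 6 terms: H(X,Y) = 2.3272 bits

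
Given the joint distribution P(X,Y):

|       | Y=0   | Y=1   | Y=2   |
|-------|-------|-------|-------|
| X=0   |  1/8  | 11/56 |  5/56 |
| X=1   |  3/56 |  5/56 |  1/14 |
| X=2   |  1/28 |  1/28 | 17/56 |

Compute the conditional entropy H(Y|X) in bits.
1.2881 bits

H(Y|X) = H(X,Y) - H(X)

H(X,Y) = -Σ_{x,y} P(x,y) log₂ P(x,y). Per-cell terms -P(x,y)·log₂P(x,y):
  X=0: 0.37500, 0.46120, 0.31120
  X=1: 0.22620, 0.31120, 0.27195
  X=2: 0.17169, 0.17169, 0.52211
Sum of the 9 terms: H(X,Y) = 2.8222 bits

Marginal of X (row sums):
  P(X=0) = 1/8 + 11/56 + 5/56 = 23/56
  P(X=1) = 3/56 + 5/56 + 1/14 = 3/14
  P(X=2) = 1/28 + 1/28 + 17/56 = 3/8
H(X) = -[(23/56)·log₂(23/56) + (3/14)·log₂(3/14) + (3/8)·log₂(3/8)]
  = 0.52727 + 0.47623 + 0.53064 = 1.5341 bits

H(Y|X) = H(X,Y) - H(X) = 2.8222 - 1.5341 = 1.2881 bits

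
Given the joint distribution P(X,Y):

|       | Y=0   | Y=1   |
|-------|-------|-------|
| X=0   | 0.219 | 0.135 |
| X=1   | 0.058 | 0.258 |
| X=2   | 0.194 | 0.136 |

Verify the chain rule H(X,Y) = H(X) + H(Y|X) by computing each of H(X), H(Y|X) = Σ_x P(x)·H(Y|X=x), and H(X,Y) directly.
H(X) = 1.5834 bits, H(Y|X) = 0.8794 bits, H(X,Y) = 2.4628 bits

Marginal of X (row sums):
  P(X=0) = 0.219 + 0.135 = 0.354
  P(X=1) = 0.058 + 0.258 = 0.316
  P(X=2) = 0.194 + 0.136 = 0.330
H(X) = -[0.354·log₂(0.354) + 0.316·log₂(0.316) + 0.330·log₂(0.330)]
  = 0.53036 + 0.52519 + 0.52782 = 1.5834 bits

H(Y|X) = Σ_x P(x)·H(Y|X=x):
  X=0: P(X=0) = 0.354, P(Y|X=0) = (73/118, 45/118) → H(Y|X=0) = 0.95899
  X=1: P(X=1) = 0.316, P(Y|X=1) = (29/158, 129/158) → H(Y|X=1) = 0.68777
  X=2: P(X=2) = 0.330, P(Y|X=2) = (97/165, 68/165) → H(Y|X=2) = 0.97760
H(Y|X) = 0.354·0.95899 + 0.316·0.68777 + 0.330·0.97760 = 0.8794 bits

H(X,Y) = -Σ_{x,y} P(x,y) log₂ P(x,y). Per-cell terms -P(x,y)·log₂P(x,y):
  X=0: 0.47983, 0.39001
  X=1: 0.23825, 0.50428
  X=2: 0.45898, 0.39145
Sum of the 6 terms: H(X,Y) = 2.4628 bits

Chain rule check:
  H(X) + H(Y|X) = 1.5834 + 0.8794 = 2.4628 bits
  H(X,Y) = 2.4628 bits
✓ Chain rule verified.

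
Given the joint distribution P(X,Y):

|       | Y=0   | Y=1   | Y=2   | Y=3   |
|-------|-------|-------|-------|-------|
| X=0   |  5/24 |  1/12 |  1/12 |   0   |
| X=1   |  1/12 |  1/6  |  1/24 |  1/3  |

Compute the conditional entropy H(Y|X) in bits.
1.5635 bits

H(Y|X) = H(X,Y) - H(X)

H(X,Y) = -Σ_{x,y} P(x,y) log₂ P(x,y). Per-cell terms -P(x,y)·log₂P(x,y):
  X=0: 0.47147, 0.29875, 0.29875, 0.00000
  X=1: 0.29875, 0.43083, 0.19104, 0.52832
  (cells with P = 0 contribute 0)
Sum of the 8 terms: H(X,Y) = 2.5179 bits

Marginal of X (row sums):
  P(X=0) = 5/24 + 1/12 + 1/12 + 0 = 3/8
  P(X=1) = 1/12 + 1/6 + 1/24 + 1/3 = 5/8
H(X) = -[(3/8)·log₂(3/8) + (5/8)·log₂(5/8)]
  = 0.53064 + 0.42379 = 0.9544 bits

H(Y|X) = H(X,Y) - H(X) = 2.5179 - 0.9544 = 1.5635 bits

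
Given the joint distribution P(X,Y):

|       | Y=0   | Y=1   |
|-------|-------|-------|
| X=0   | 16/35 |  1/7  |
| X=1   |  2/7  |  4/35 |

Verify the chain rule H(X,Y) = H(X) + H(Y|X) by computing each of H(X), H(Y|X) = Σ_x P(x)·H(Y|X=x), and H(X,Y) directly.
H(X) = 0.9710 bits, H(Y|X) = 0.8204 bits, H(X,Y) = 1.7913 bits

Marginal of X (row sums):
  P(X=0) = 16/35 + 1/7 = 3/5
  P(X=1) = 2/7 + 4/35 = 2/5
H(X) = -[(3/5)·log₂(3/5) + (2/5)·log₂(2/5)]
  = 0.4422 + 0.5288 = 0.9710 bits

H(Y|X) = Σ_x P(x)·H(Y|X=x):
  X=0: P(X=0) = 3/5, P(Y|X=0) = (16/21, 5/21) → H(Y|X=0) = 0.7919
  X=1: P(X=1) = 2/5, P(Y|X=1) = (5/7, 2/7) → H(Y|X=1) = 0.8631
H(Y|X) = (3/5)·0.7919 + (2/5)·0.8631 = 0.8204 bits

H(X,Y) = -Σ_{x,y} P(x,y) log₂ P(x,y). Per-cell terms -P(x,y)·log₂P(x,y):
  X=0: 0.5162, 0.4011
  X=1: 0.5164, 0.3576
Sum of the 4 terms: H(X,Y) = 1.7913 bits

Chain rule check:
  H(X) + H(Y|X) = 0.9710 + 0.8204 = 1.7914 bits
  H(X,Y) = 1.7913 bits
✓ Chain rule verified (Δ = 0.0001 is 4-dp rounding noise: each of the three values was rounded independently).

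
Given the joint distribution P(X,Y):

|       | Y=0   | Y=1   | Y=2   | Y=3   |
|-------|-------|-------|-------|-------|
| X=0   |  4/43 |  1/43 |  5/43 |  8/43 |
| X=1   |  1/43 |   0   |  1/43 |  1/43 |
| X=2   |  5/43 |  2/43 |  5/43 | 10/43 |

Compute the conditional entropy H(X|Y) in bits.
1.2719 bits

H(X|Y) = H(X,Y) - H(Y)

H(X,Y) = -Σ_{x,y} P(x,y) log₂ P(x,y). Per-cell terms -P(x,y)·log₂P(x,y):
  X=0: 0.318722, 0.126192, 0.360969, 0.451398
  X=1: 0.126192, 0.000000, 0.126192, 0.126192
  X=2: 0.360969, 0.205873, 0.360969, 0.489381
  (cells with P = 0 contribute 0)
Sum of the 12 terms: H(X,Y) = 3.05305 bits

Marginal of Y (column sums):
  P(Y=0) = 4/43 + 1/43 + 5/43 = 10/43
  P(Y=1) = 1/43 + 0 + 2/43 = 3/43
  P(Y=2) = 5/43 + 1/43 + 5/43 = 11/43
  P(Y=3) = 8/43 + 1/43 + 10/43 = 19/43
H(Y) = -[(10/43)·log₂(10/43) + (3/43)·log₂(3/43) + (11/43)·log₂(11/43) + (19/43)·log₂(19/43)]
  = 0.489381 + 0.267998 + 0.503143 + 0.520661 = 1.78118 bits

H(X|Y) = H(X,Y) - H(Y) = 3.05305 - 1.78118 = 1.2719 bits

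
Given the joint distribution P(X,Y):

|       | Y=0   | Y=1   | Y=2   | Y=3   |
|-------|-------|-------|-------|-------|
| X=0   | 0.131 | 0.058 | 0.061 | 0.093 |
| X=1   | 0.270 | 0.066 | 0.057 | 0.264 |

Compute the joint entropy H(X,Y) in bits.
2.6989 bits

H(X,Y) = -Σ_{x,y} P(x,y) log₂ P(x,y). Per-cell terms -P(x,y)·log₂P(x,y):
  X=0: 0.38414, 0.23825, 0.24614, 0.31868
  X=1: 0.51002, 0.25881, 0.23557, 0.50725
Sum of the 8 terms: H(X,Y) = 2.6989 bits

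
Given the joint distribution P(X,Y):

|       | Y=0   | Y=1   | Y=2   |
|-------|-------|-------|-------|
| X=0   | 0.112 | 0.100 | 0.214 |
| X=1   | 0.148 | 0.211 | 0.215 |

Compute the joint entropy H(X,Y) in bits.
2.5203 bits

H(X,Y) = -Σ_{x,y} P(x,y) log₂ P(x,y). Per-cell terms -P(x,y)·log₂P(x,y):
  X=0: 0.35374, 0.33219, 0.47600
  X=1: 0.40794, 0.47363, 0.47678
Sum of the 6 terms: H(X,Y) = 2.5203 bits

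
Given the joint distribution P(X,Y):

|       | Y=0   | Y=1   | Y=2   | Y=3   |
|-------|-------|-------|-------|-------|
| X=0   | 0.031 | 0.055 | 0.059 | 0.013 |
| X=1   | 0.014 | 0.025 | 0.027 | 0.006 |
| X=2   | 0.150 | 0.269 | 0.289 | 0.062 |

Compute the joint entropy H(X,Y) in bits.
2.7985 bits

H(X,Y) = -Σ_{x,y} P(x,y) log₂ P(x,y). Per-cell terms -P(x,y)·log₂P(x,y):
  X=0: 0.15536, 0.23014, 0.24091, 0.08145
  X=1: 0.08622, 0.13305, 0.14069, 0.04428
  X=2: 0.41054, 0.50957, 0.51756, 0.24872
Sum of the 12 terms: H(X,Y) = 2.7985 bits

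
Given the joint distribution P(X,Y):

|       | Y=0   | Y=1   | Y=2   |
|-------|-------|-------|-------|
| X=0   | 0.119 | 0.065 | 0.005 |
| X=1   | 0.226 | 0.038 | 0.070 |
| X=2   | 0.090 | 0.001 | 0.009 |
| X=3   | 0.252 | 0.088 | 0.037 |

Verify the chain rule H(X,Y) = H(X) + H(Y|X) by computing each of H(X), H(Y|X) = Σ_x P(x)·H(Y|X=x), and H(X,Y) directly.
H(X) = 1.8455 bits, H(Y|X) = 1.1167 bits, H(X,Y) = 2.9622 bits

Marginal of X (row sums):
  P(X=0) = 0.119 + 0.065 + 0.005 = 0.189
  P(X=1) = 0.226 + 0.038 + 0.070 = 0.334
  P(X=2) = 0.090 + 0.001 + 0.009 = 0.100
  P(X=3) = 0.252 + 0.088 + 0.037 = 0.377
H(X) = -[0.189·log₂(0.189) + 0.334·log₂(0.334) + 0.100·log₂(0.100) + 0.377·log₂(0.377)]
  = 0.454269 + 0.528415 + 0.332193 + 0.530576 = 1.8455 bits

H(Y|X) = Σ_x P(x)·H(Y|X=x):
  X=0: P(X=0) = 0.189, P(Y|X=0) = (17/27, 65/189, 5/189) → H(Y|X=0) = 1.088450
  X=1: P(X=1) = 0.334, P(Y|X=1) = (113/167, 19/167, 35/167) → H(Y|X=1) = 1.210556
  X=2: P(X=2) = 0.100, P(Y|X=2) = (9/10, 1/100, 9/100) → H(Y|X=2) = 0.515895
  X=3: P(X=3) = 0.377, P(Y|X=3) = (252/377, 88/377, 37/377) → H(Y|X=3) = 1.207083
H(Y|X) = 0.189·1.088450 + 0.334·1.210556 + 0.100·0.515895 + 0.377·1.207083 = 1.1167 bits

H(X,Y) = -Σ_{x,y} P(x,y) log₂ P(x,y). Per-cell terms -P(x,y)·log₂P(x,y):
  X=0: 0.365445, 0.256322, 0.038219
  X=1: 0.484907, 0.179279, 0.268555
  X=2: 0.312654, 0.009966, 0.061163
  X=3: 0.501103, 0.308559, 0.175984
Sum of the 12 terms: H(X,Y) = 2.9622 bits

Chain rule check:
  H(X) + H(Y|X) = 1.8455 + 1.1167 = 2.9622 bits
  H(X,Y) = 2.9622 bits
✓ Chain rule verified.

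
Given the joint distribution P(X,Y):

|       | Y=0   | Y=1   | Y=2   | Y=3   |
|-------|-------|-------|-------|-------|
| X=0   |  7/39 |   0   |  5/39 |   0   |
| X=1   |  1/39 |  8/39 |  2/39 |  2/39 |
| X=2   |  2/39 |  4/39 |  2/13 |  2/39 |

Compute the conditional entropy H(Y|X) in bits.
1.4784 bits

H(Y|X) = H(X,Y) - H(X)

H(X,Y) = -Σ_{x,y} P(x,y) log₂ P(x,y). Per-cell terms -P(x,y)·log₂P(x,y):
  X=0: 0.44478, 0.00000, 0.37993, 0.00000
  X=1: 0.13552, 0.46880, 0.21976, 0.21976
  X=2: 0.21976, 0.33696, 0.41545, 0.21976
  (cells with P = 0 contribute 0)
Sum of the 12 terms: H(X,Y) = 3.0605 bits

Marginal of X (row sums):
  P(X=0) = 7/39 + 0 + 5/39 + 0 = 4/13
  P(X=1) = 1/39 + 8/39 + 2/39 + 2/39 = 1/3
  P(X=2) = 2/39 + 4/39 + 2/13 + 2/39 = 14/39
H(X) = -[(4/13)·log₂(4/13) + (1/3)·log₂(1/3) + (14/39)·log₂(14/39)]
  = 0.52321 + 0.52832 + 0.53058 = 1.5821 bits

H(Y|X) = H(X,Y) - H(X) = 3.0605 - 1.5821 = 1.4784 bits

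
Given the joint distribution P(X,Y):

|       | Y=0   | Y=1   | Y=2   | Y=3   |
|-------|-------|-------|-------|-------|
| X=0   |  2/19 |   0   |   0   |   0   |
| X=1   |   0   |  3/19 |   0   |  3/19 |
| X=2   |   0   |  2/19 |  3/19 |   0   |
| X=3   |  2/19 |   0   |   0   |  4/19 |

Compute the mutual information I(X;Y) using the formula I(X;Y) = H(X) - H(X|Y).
1.0700 bits

I(X;Y) = H(X) - H(X|Y)

Marginal of X (row sums):
  P(X=0) = 2/19 + 0 + 0 + 0 = 2/19
  P(X=1) = 0 + 3/19 + 0 + 3/19 = 6/19
  P(X=2) = 0 + 2/19 + 3/19 + 0 = 5/19
  P(X=3) = 2/19 + 0 + 0 + 4/19 = 6/19
H(X) = -[(2/19)·log₂(2/19) + (6/19)·log₂(6/19) + (5/19)·log₂(5/19) + (6/19)·log₂(6/19)]
  = 0.34189 + 0.52515 + 0.50684 + 0.52515 = 1.8990 bits

Marginal of Y (column sums):
  P(Y=0) = 2/19 + 0 + 0 + 2/19 = 4/19
  P(Y=1) = 0 + 3/19 + 2/19 + 0 = 5/19
  P(Y=2) = 0 + 0 + 3/19 + 0 = 3/19
  P(Y=3) = 0 + 3/19 + 0 + 4/19 = 7/19
H(X|Y) = Σ_y P(y)·H(X|Y=y):
  Y=0: P(Y=0) = 4/19, P(X|Y=0) = (1/2, 0, 0, 1/2) → H(X|Y=0) = 1.00000
  Y=1: P(Y=1) = 5/19, P(X|Y=1) = (0, 3/5, 2/5, 0) → H(X|Y=1) = 0.97095
  Y=2: P(Y=2) = 3/19, P(X|Y=2) = (0, 0, 1, 0) → H(X|Y=2) = 0.00000
  Y=3: P(Y=3) = 7/19, P(X|Y=3) = (0, 3/7, 0, 4/7) → H(X|Y=3) = 0.98523
H(X|Y) = (4/19)·1.00000 + (5/19)·0.97095 + (3/19)·0.00000 + (7/19)·0.98523 = 0.8290 bits

I(X;Y) = H(X) - H(X|Y) = 1.8990 - 0.8290 = 1.0700 bits

Cross-check via I(X;Y) = H(X) + H(Y) - H(X,Y): computing H(Y) from the column sums and H(X,Y) from the 16 cells in the same way gives H(Y) = 1.9313 bits and H(X,Y) = 2.7603 bits, so
I(X;Y) = 1.8990 + 1.9313 - 2.7603 = 1.0700 bits ✓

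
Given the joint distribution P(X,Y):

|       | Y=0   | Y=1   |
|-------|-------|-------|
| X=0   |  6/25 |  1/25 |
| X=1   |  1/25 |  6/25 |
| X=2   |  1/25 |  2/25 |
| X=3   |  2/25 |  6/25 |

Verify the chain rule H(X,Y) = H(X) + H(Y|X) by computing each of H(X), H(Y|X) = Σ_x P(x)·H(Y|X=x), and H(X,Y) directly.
H(X) = 1.9215 bits, H(Y|X) = 0.7011 bits, H(X,Y) = 2.6227 bits

Marginal of X (row sums):
  P(X=0) = 6/25 + 1/25 = 7/25
  P(X=1) = 1/25 + 6/25 = 7/25
  P(X=2) = 1/25 + 2/25 = 3/25
  P(X=3) = 2/25 + 6/25 = 8/25
H(X) = -[(7/25)·log₂(7/25) + (7/25)·log₂(7/25) + (3/25)·log₂(3/25) + (8/25)·log₂(8/25)]
  = 0.51422 + 0.51422 + 0.36707 + 0.52603 = 1.9215 bits

H(Y|X) = Σ_x P(x)·H(Y|X=x):
  X=0: P(X=0) = 7/25, P(Y|X=0) = (6/7, 1/7) → H(Y|X=0) = 0.59167
  X=1: P(X=1) = 7/25, P(Y|X=1) = (1/7, 6/7) → H(Y|X=1) = 0.59167
  X=2: P(X=2) = 3/25, P(Y|X=2) = (1/3, 2/3) → H(Y|X=2) = 0.91830
  X=3: P(X=3) = 8/25, P(Y|X=3) = (1/4, 3/4) → H(Y|X=3) = 0.81128
H(Y|X) = (7/25)·0.59167 + (7/25)·0.59167 + (3/25)·0.91830 + (8/25)·0.81128 = 0.7011 bits

H(X,Y) = -Σ_{x,y} P(x,y) log₂ P(x,y). Per-cell terms -P(x,y)·log₂P(x,y):
  X=0: 0.49413, 0.18575
  X=1: 0.18575, 0.49413
  X=2: 0.18575, 0.29151
  X=3: 0.29151, 0.49413
Sum of the 8 terms: H(X,Y) = 2.6227 bits

Chain rule check:
  H(X) + H(Y|X) = 1.9215 + 0.7011 = 2.6226 bits
  H(X,Y) = 2.6227 bits
✓ Chain rule verified (Δ = 0.0001 is 4-dp rounding noise: each of the three values was rounded independently).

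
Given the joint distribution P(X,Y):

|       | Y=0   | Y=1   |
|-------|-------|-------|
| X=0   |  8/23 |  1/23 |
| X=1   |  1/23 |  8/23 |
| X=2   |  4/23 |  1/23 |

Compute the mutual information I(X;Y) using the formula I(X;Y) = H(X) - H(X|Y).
0.4369 bits

I(X;Y) = H(X) - H(X|Y)

Marginal of X (row sums):
  P(X=0) = 8/23 + 1/23 = 9/23
  P(X=1) = 1/23 + 8/23 = 9/23
  P(X=2) = 4/23 + 1/23 = 5/23
H(X) = -[(9/23)·log₂(9/23) + (9/23)·log₂(9/23) + (5/23)·log₂(5/23)]
  = 0.5297 + 0.5297 + 0.4786 = 1.5380 bits

Marginal of Y (column sums):
  P(Y=0) = 8/23 + 1/23 + 4/23 = 13/23
  P(Y=1) = 1/23 + 8/23 + 1/23 = 10/23
H(X|Y) = Σ_y P(y)·H(X|Y=y):
  Y=0: P(Y=0) = 13/23, P(X|Y=0) = (8/13, 1/13, 4/13) → H(X|Y=0) = 1.2389
  Y=1: P(Y=1) = 10/23, P(X|Y=1) = (1/10, 4/5, 1/10) → H(X|Y=1) = 0.9219
H(X|Y) = (13/23)·1.2389 + (10/23)·0.9219 = 1.1011 bits

I(X;Y) = H(X) - H(X|Y) = 1.5380 - 1.1011 = 0.4369 bits

Cross-check via I(X;Y) = H(X) + H(Y) - H(X,Y): computing H(Y) from the column sums and H(X,Y) from the 6 cells in the same way gives H(Y) = 0.9877 bits and H(X,Y) = 2.0888 bits, so
I(X;Y) = 1.5380 + 0.9877 - 2.0888 = 0.4369 bits ✓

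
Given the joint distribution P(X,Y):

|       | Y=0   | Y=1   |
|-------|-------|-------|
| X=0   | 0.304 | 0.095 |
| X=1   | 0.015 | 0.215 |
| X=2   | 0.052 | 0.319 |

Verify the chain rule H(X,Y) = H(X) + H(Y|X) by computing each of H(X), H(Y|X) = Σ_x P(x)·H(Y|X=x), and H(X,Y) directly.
H(X) = 1.5473 bits, H(Y|X) = 0.6129 bits, H(X,Y) = 2.1601 bits

Marginal of X (row sums):
  P(X=0) = 0.304 + 0.095 = 0.399
  P(X=1) = 0.015 + 0.215 = 0.230
  P(X=2) = 0.052 + 0.319 = 0.371
H(X) = -[0.399·log₂(0.399) + 0.230·log₂(0.230) + 0.371·log₂(0.371)]
  = 0.5289 + 0.4877 + 0.5307 = 1.5473 bits

H(Y|X) = Σ_x P(x)·H(Y|X=x):
  X=0: P(X=0) = 0.399, P(Y|X=0) = (16/21, 5/21) → H(Y|X=0) = 0.7919
  X=1: P(X=1) = 0.230, P(Y|X=1) = (3/46, 43/46) → H(Y|X=1) = 0.3478
  X=2: P(X=2) = 0.371, P(Y|X=2) = (52/371, 319/371) → H(Y|X=2) = 0.5847
H(Y|X) = 0.399·0.7919 + 0.230·0.3478 + 0.371·0.5847 = 0.6129 bits

H(X,Y) = -Σ_{x,y} P(x,y) log₂ P(x,y). Per-cell terms -P(x,y)·log₂P(x,y):
  X=0: 0.5222, 0.3226
  X=1: 0.0909, 0.4768
  X=2: 0.2218, 0.5258
Sum of the 6 terms: H(X,Y) = 2.1601 bits

Chain rule check:
  H(X) + H(Y|X) = 1.5473 + 0.6129 = 2.1602 bits
  H(X,Y) = 2.1601 bits
✓ Chain rule verified (Δ = 0.0001 is 4-dp rounding noise: each of the three values was rounded independently).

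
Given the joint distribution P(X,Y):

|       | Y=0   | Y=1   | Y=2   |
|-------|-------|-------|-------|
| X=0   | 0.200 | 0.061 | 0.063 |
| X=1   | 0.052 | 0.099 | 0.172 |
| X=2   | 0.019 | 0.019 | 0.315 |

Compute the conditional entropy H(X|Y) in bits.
1.2638 bits

H(X|Y) = H(X,Y) - H(Y)

H(X,Y) = -Σ_{x,y} P(x,y) log₂ P(x,y). Per-cell terms -P(x,y)·log₂P(x,y):
  X=0: 0.464386, 0.246138, 0.251276
  X=1: 0.221798, 0.330306, 0.436797
  X=2: 0.108639, 0.108639, 0.524972
Sum of the 9 terms: H(X,Y) = 2.69295 bits

Marginal of Y (column sums):
  P(Y=0) = 0.200 + 0.052 + 0.019 = 0.271
  P(Y=1) = 0.061 + 0.099 + 0.019 = 0.179
  P(Y=2) = 0.063 + 0.172 + 0.315 = 0.550
H(Y) = -[0.271·log₂(0.271) + 0.179·log₂(0.179) + 0.550·log₂(0.550)]
  = 0.510465 + 0.444272 + 0.474373 = 1.42911 bits

H(X|Y) = H(X,Y) - H(Y) = 2.69295 - 1.42911 = 1.2638 bits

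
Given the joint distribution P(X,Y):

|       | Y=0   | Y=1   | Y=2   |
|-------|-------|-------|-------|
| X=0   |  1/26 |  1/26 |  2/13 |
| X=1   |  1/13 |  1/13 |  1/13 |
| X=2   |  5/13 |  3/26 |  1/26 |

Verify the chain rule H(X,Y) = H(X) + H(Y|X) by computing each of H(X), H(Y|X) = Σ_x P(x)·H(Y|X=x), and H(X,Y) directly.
H(X) = 1.4573 bits, H(Y|X) = 1.2442 bits, H(X,Y) = 2.7014 bits

Marginal of X (row sums):
  P(X=0) = 1/26 + 1/26 + 2/13 = 3/13
  P(X=1) = 1/13 + 1/13 + 1/13 = 3/13
  P(X=2) = 5/13 + 3/26 + 1/26 = 7/13
H(X) = -[(3/13)·log₂(3/13) + (3/13)·log₂(3/13) + (7/13)·log₂(7/13)]
  = 0.4882 + 0.4882 + 0.4809 = 1.4573 bits

H(Y|X) = Σ_x P(x)·H(Y|X=x):
  X=0: P(X=0) = 3/13, P(Y|X=0) = (1/6, 1/6, 2/3) → H(Y|X=0) = 1.2516
  X=1: P(X=1) = 3/13, P(Y|X=1) = (1/3, 1/3, 1/3) → H(Y|X=1) = 1.5850
  X=2: P(X=2) = 7/13, P(Y|X=2) = (5/7, 3/14, 1/14) → H(Y|X=2) = 1.0949
H(Y|X) = (3/13)·1.2516 + (3/13)·1.5850 + (7/13)·1.0949 = 1.2442 bits

H(X,Y) = -Σ_{x,y} P(x,y) log₂ P(x,y). Per-cell terms -P(x,y)·log₂P(x,y):
  X=0: 0.1808, 0.1808, 0.4155
  X=1: 0.2846, 0.2846, 0.2846
  X=2: 0.5302, 0.3595, 0.1808
Sum of the 9 terms: H(X,Y) = 2.7014 bits

Chain rule check:
  H(X) + H(Y|X) = 1.4573 + 1.2442 = 2.7015 bits
  H(X,Y) = 2.7014 bits
✓ Chain rule verified (Δ = 0.0001 is 4-dp rounding noise: each of the three values was rounded independently).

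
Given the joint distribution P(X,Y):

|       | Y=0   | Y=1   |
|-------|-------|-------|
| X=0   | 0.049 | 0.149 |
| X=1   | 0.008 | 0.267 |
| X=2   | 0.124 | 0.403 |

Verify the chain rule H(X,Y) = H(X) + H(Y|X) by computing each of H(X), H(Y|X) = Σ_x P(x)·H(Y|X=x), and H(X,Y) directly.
H(X) = 1.4618 bits, H(Y|X) = 0.6268 bits, H(X,Y) = 2.0887 bits

Marginal of X (row sums):
  P(X=0) = 0.049 + 0.149 = 0.198
  P(X=1) = 0.008 + 0.267 = 0.275
  P(X=2) = 0.124 + 0.403 = 0.527
H(X) = -[0.198·log₂(0.198) + 0.275·log₂(0.275) + 0.527·log₂(0.527)]
  = 0.4626127 + 0.5121865 + 0.4870139 = 1.4618 bits

H(Y|X) = Σ_x P(x)·H(Y|X=x):
  X=0: P(X=0) = 0.198, P(Y|X=0) = (49/198, 149/198) → H(Y|X=0) = 0.8072511
  X=1: P(X=1) = 0.275, P(Y|X=1) = (8/275, 267/275) → H(Y|X=1) = 0.1898121
  X=2: P(X=2) = 0.527, P(Y|X=2) = (4/17, 13/17) → H(Y|X=2) = 0.7871266
H(Y|X) = 0.198·0.8072511 + 0.275·0.1898121 + 0.527·0.7871266 = 0.6268 bits

H(X,Y) = -Σ_{x,y} P(x,y) log₂ P(x,y). Per-cell terms -P(x,y)·log₂P(x,y):
  X=0: 0.2132026, 0.4092457
  X=1: 0.0557263, 0.5086586
  X=2: 0.3734369, 0.5283927
Sum of the 6 terms: H(X,Y) = 2.0887 bits

Chain rule check:
  H(X) + H(Y|X) = 1.4618 + 0.6268 = 2.0886 bits
  H(X,Y) = 2.0887 bits
✓ Chain rule verified (Δ = 0.0001 is 4-dp rounding noise: each of the three values was rounded independently).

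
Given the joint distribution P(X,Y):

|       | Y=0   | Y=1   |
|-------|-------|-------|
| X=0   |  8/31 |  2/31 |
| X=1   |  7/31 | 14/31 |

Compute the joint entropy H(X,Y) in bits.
1.7621 bits

H(X,Y) = -Σ_{x,y} P(x,y) log₂ P(x,y). Per-cell terms -P(x,y)·log₂P(x,y):
  X=0: 0.5043, 0.2551
  X=1: 0.4848, 0.5179
Sum of the 4 terms: H(X,Y) = 1.7621 bits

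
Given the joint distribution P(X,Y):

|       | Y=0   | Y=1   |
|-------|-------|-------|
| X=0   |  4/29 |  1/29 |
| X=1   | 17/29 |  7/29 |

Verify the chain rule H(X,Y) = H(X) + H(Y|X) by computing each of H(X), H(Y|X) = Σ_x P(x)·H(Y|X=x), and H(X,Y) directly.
H(X) = 0.6632 bits, H(Y|X) = 0.8452 bits, H(X,Y) = 1.5084 bits

Marginal of X (row sums):
  P(X=0) = 4/29 + 1/29 = 5/29
  P(X=1) = 17/29 + 7/29 = 24/29
H(X) = -[(5/29)·log₂(5/29) + (24/29)·log₂(24/29)]
  = 0.4373 + 0.2259 = 0.6632 bits

H(Y|X) = Σ_x P(x)·H(Y|X=x):
  X=0: P(X=0) = 5/29, P(Y|X=0) = (4/5, 1/5) → H(Y|X=0) = 0.7219
  X=1: P(X=1) = 24/29, P(Y|X=1) = (17/24, 7/24) → H(Y|X=1) = 0.8709
H(Y|X) = (5/29)·0.7219 + (24/29)·0.8709 = 0.8452 bits

H(X,Y) = -Σ_{x,y} P(x,y) log₂ P(x,y). Per-cell terms -P(x,y)·log₂P(x,y):
  X=0: 0.3942, 0.1675
  X=1: 0.4517, 0.4950
Sum of the 4 terms: H(X,Y) = 1.5084 bits

Chain rule check:
  H(X) + H(Y|X) = 0.6632 + 0.8452 = 1.5084 bits
  H(X,Y) = 1.5084 bits
✓ Chain rule verified.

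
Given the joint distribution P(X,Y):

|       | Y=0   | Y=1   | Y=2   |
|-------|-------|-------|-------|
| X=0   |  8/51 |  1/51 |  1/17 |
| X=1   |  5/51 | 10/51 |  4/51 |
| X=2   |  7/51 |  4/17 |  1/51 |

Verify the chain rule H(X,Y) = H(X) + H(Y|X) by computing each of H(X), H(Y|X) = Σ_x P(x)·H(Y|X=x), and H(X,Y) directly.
H(X) = 1.5515 bits, H(Y|X) = 1.2924 bits, H(X,Y) = 2.8439 bits

Marginal of X (row sums):
  P(X=0) = 8/51 + 1/51 + 1/17 = 4/17
  P(X=1) = 5/51 + 10/51 + 4/51 = 19/51
  P(X=2) = 7/51 + 4/17 + 1/51 = 20/51
H(X) = -[(4/17)·log₂(4/17) + (19/51)·log₂(19/51) + (20/51)·log₂(20/51)]
  = 0.49117 + 0.53070 + 0.52961 = 1.5515 bits

H(Y|X) = Σ_x P(x)·H(Y|X=x):
  X=0: P(X=0) = 4/17, P(Y|X=0) = (2/3, 1/12, 1/4) → H(Y|X=0) = 1.18872
  X=1: P(X=1) = 19/51, P(Y|X=1) = (5/19, 10/19, 4/19) → H(Y|X=1) = 1.46746
  X=2: P(X=2) = 20/51, P(Y|X=2) = (7/20, 3/5, 1/20) → H(Y|X=2) = 1.18838
H(Y|X) = (4/17)·1.18872 + (19/51)·1.46746 + (20/51)·1.18838 = 1.2924 bits

H(X,Y) = -Σ_{x,y} P(x,y) log₂ P(x,y). Per-cell terms -P(x,y)·log₂P(x,y):
  X=0: 0.41920, 0.11122, 0.24044
  X=1: 0.32848, 0.46088, 0.28803
  X=2: 0.39324, 0.49117, 0.11122
Sum of the 9 terms: H(X,Y) = 2.8439 bits

Chain rule check:
  H(X) + H(Y|X) = 1.5515 + 1.2924 = 2.8439 bits
  H(X,Y) = 2.8439 bits
✓ Chain rule verified.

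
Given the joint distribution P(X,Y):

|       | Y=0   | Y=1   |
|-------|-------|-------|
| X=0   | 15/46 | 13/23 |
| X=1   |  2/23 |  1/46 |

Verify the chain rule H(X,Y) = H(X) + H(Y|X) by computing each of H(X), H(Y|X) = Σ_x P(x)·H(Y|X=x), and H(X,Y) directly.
H(X) = 0.4960 bits, H(Y|X) = 0.9229 bits, H(X,Y) = 1.4189 bits

Marginal of X (row sums):
  P(X=0) = 15/46 + 13/23 = 41/46
  P(X=1) = 2/23 + 1/46 = 5/46
H(X) = -[(41/46)·log₂(41/46) + (5/46)·log₂(5/46)]
  = 0.1480 + 0.3480 = 0.4960 bits

H(Y|X) = Σ_x P(x)·H(Y|X=x):
  X=0: P(X=0) = 41/46, P(Y|X=0) = (15/41, 26/41) → H(Y|X=0) = 0.9474
  X=1: P(X=1) = 5/46, P(Y|X=1) = (4/5, 1/5) → H(Y|X=1) = 0.7219
H(Y|X) = (41/46)·0.9474 + (5/46)·0.7219 = 0.9229 bits

H(X,Y) = -Σ_{x,y} P(x,y) log₂ P(x,y). Per-cell terms -P(x,y)·log₂P(x,y):
  X=0: 0.5272, 0.4652
  X=1: 0.3064, 0.1201
Sum of the 4 terms: H(X,Y) = 1.4189 bits

Chain rule check:
  H(X) + H(Y|X) = 0.4960 + 0.9229 = 1.4189 bits
  H(X,Y) = 1.4189 bits
✓ Chain rule verified.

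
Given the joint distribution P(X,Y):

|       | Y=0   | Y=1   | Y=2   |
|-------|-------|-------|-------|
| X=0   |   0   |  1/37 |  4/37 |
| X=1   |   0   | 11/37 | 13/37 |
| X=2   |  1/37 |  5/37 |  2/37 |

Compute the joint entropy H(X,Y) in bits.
2.2968 bits

H(X,Y) = -Σ_{x,y} P(x,y) log₂ P(x,y). Per-cell terms -P(x,y)·log₂P(x,y):
  X=0: 0.0000, 0.1408, 0.3470
  X=1: 0.0000, 0.5203, 0.5302
  X=2: 0.1408, 0.3902, 0.2275
  (cells with P = 0 contribute 0)
Sum of the 9 terms: H(X,Y) = 2.2968 bits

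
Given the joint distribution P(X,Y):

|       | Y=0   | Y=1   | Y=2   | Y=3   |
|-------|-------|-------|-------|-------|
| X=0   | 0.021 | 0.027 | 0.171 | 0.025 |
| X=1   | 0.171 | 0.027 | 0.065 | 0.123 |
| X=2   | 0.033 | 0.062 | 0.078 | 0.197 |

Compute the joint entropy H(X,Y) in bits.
3.1910 bits

H(X,Y) = -Σ_{x,y} P(x,y) log₂ P(x,y). Per-cell terms -P(x,y)·log₂P(x,y):
  X=0: 0.11704, 0.14069, 0.43570, 0.13305
  X=1: 0.43570, 0.14069, 0.25632, 0.37186
  X=2: 0.16241, 0.24872, 0.28707, 0.46172
Sum of the 12 terms: H(X,Y) = 3.1910 bits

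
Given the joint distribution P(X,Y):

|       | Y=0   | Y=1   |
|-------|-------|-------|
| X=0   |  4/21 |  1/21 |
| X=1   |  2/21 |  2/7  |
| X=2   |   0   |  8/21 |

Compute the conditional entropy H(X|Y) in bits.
1.1716 bits

H(X|Y) = H(X,Y) - H(Y)

H(X,Y) = -Σ_{x,y} P(x,y) log₂ P(x,y). Per-cell terms -P(x,y)·log₂P(x,y):
  X=0: 0.45568, 0.20916
  X=1: 0.32308, 0.51639
  X=2: 0.00000, 0.53041
  (cells with P = 0 contribute 0)
Sum of the 6 terms: H(X,Y) = 2.0347 bits

Marginal of Y (column sums):
  P(Y=0) = 4/21 + 2/21 + 0 = 2/7
  P(Y=1) = 1/21 + 2/7 + 8/21 = 5/7
H(Y) = -[(2/7)·log₂(2/7) + (5/7)·log₂(5/7)]
  = 0.51639 + 0.34673 = 0.8631 bits

H(X|Y) = H(X,Y) - H(Y) = 2.0347 - 0.8631 = 1.1716 bits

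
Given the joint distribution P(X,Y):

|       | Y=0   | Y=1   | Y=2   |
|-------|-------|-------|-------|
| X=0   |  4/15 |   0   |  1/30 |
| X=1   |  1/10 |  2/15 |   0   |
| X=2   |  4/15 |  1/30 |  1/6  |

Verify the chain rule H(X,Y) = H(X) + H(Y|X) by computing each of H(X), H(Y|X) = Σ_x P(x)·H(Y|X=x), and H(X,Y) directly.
H(X) = 1.5241 bits, H(Y|X) = 0.9706 bits, H(X,Y) = 2.4947 bits

Marginal of X (row sums):
  P(X=0) = 4/15 + 0 + 1/30 = 3/10
  P(X=1) = 1/10 + 2/15 + 0 = 7/30
  P(X=2) = 4/15 + 1/30 + 1/6 = 7/15
H(X) = -[(3/10)·log₂(3/10) + (7/30)·log₂(7/30) + (7/15)·log₂(7/15)]
  = 0.52109 + 0.48989 + 0.51312 = 1.5241 bits

H(Y|X) = Σ_x P(x)·H(Y|X=x):
  X=0: P(X=0) = 3/10, P(Y|X=0) = (8/9, 0, 1/9) → H(Y|X=0) = 0.50326
  X=1: P(X=1) = 7/30, P(Y|X=1) = (3/7, 4/7, 0) → H(Y|X=1) = 0.98523
  X=2: P(X=2) = 7/15, P(Y|X=2) = (4/7, 1/14, 5/14) → H(Y|X=2) = 1.26381
H(Y|X) = (3/10)·0.50326 + (7/30)·0.98523 + (7/15)·1.26381 = 0.9706 bits

H(X,Y) = -Σ_{x,y} P(x,y) log₂ P(x,y). Per-cell terms -P(x,y)·log₂P(x,y):
  X=0: 0.50850, 0.00000, 0.16356
  X=1: 0.33219, 0.38759, 0.00000
  X=2: 0.50850, 0.16356, 0.43083
  (cells with P = 0 contribute 0)
Sum of the 9 terms: H(X,Y) = 2.4947 bits

Chain rule check:
  H(X) + H(Y|X) = 1.5241 + 0.9706 = 2.4947 bits
  H(X,Y) = 2.4947 bits
✓ Chain rule verified.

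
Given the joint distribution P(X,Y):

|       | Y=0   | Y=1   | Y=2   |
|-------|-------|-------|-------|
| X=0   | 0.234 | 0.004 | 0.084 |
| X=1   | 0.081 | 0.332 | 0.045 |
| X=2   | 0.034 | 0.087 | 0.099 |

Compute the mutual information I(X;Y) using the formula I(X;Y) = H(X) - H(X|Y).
0.4162 bits

I(X;Y) = H(X) - H(X|Y)

Marginal of X (row sums):
  P(X=0) = 0.234 + 0.004 + 0.084 = 0.322
  P(X=1) = 0.081 + 0.332 + 0.045 = 0.458
  P(X=2) = 0.034 + 0.087 + 0.099 = 0.220
H(X) = -[0.322·log₂(0.322) + 0.458·log₂(0.458) + 0.220·log₂(0.220)]
  = 0.5264 + 0.5160 + 0.4806 = 1.5230 bits

Marginal of Y (column sums):
  P(Y=0) = 0.234 + 0.081 + 0.034 = 0.349
  P(Y=1) = 0.004 + 0.332 + 0.087 = 0.423
  P(Y=2) = 0.084 + 0.045 + 0.099 = 0.228
H(X|Y) = Σ_y P(y)·H(X|Y=y):
  Y=0: P(Y=0) = 0.349, P(X|Y=0) = (234/349, 81/349, 34/349) → H(X|Y=0) = 1.2031
  Y=1: P(Y=1) = 0.423, P(X|Y=1) = (4/423, 332/423, 29/141) → H(X|Y=1) = 0.8071
  Y=2: P(Y=2) = 0.228, P(X|Y=2) = (7/19, 15/76, 33/76) → H(X|Y=2) = 1.5154
H(X|Y) = 0.349·1.2031 + 0.423·0.8071 + 0.228·1.5154 = 1.1068 bits

I(X;Y) = H(X) - H(X|Y) = 1.5230 - 1.1068 = 0.4162 bits

Cross-check via I(X;Y) = H(X) + H(Y) - H(X,Y): computing H(Y) from the column sums and H(X,Y) from the 9 cells in the same way gives H(Y) = 1.5414 bits and H(X,Y) = 2.6482 bits, so
I(X;Y) = 1.5230 + 1.5414 - 2.6482 = 0.4162 bits ✓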